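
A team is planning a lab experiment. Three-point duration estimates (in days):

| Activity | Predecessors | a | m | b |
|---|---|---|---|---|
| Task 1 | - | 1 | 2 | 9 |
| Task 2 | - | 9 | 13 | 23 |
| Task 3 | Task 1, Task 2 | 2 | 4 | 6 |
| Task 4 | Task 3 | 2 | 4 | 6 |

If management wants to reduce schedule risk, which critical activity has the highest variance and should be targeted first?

te_Task 1 = (1 + 4·2 + 9)/6 = 18/6 = 3; σ²_Task 1 = ((9−1)/6)² = 1.778
te_Task 2 = (9 + 4·13 + 23)/6 = 84/6 = 14; σ²_Task 2 = ((23−9)/6)² = 5.444
te_Task 3 = (2 + 4·4 + 6)/6 = 24/6 = 4; σ²_Task 3 = ((6−2)/6)² = 0.444
te_Task 4 = (2 + 4·4 + 6)/6 = 24/6 = 4; σ²_Task 4 = ((6−2)/6)² = 0.444

Forward pass:
ES_Task 1 = 0; EF_Task 1 = 3
ES_Task 2 = 0; EF_Task 2 = 14
ES_Task 3 = max(EF_Task 1=3, EF_Task 2=14) = 14; EF_Task 3 = 14+4 = 18
ES_Task 4 = 18; EF_Task 4 = 18+4 = 22
Expected project duration μ = 22 days. Critical path: Task 2 → Task 3 → Task 4.

Variances on critical path: σ²_Task 2=5.444, σ²_Task 3=0.444, σ²_Task 4=0.444.
Largest is σ²_Task 2 = 5.444.

Task 2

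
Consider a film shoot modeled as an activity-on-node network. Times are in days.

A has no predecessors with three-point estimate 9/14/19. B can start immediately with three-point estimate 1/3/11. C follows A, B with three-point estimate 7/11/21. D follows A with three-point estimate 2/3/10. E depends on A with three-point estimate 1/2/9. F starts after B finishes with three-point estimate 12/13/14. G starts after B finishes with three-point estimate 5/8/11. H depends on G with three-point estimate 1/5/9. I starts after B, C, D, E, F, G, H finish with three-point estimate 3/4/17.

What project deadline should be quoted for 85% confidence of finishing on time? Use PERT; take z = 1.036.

35.8 days

te_A = (9 + 4·14 + 19)/6 = 84/6 = 14; σ²_A = ((19−9)/6)² = 2.778
te_B = (1 + 4·3 + 11)/6 = 24/6 = 4; σ²_B = ((11−1)/6)² = 2.778
te_C = (7 + 4·11 + 21)/6 = 72/6 = 12; σ²_C = ((21−7)/6)² = 5.444
te_D = (2 + 4·3 + 10)/6 = 24/6 = 4; σ²_D = ((10−2)/6)² = 1.778
te_E = (1 + 4·2 + 9)/6 = 18/6 = 3; σ²_E = ((9−1)/6)² = 1.778
te_F = (12 + 4·13 + 14)/6 = 78/6 = 13; σ²_F = ((14−12)/6)² = 0.111
te_G = (5 + 4·8 + 11)/6 = 48/6 = 8; σ²_G = ((11−5)/6)² = 1.000
te_H = (1 + 4·5 + 9)/6 = 30/6 = 5; σ²_H = ((9−1)/6)² = 1.778
te_I = (3 + 4·4 + 17)/6 = 36/6 = 6; σ²_I = ((17−3)/6)² = 5.444

Forward pass:
ES_A = 0; EF_A = 14
ES_B = 0; EF_B = 4
ES_C = max(EF_A=14, EF_B=4) = 14; EF_C = 14+12 = 26
ES_D = 14; EF_D = 14+4 = 18
ES_E = 14; EF_E = 14+3 = 17
ES_F = 4; EF_F = 4+13 = 17
ES_G = 4; EF_G = 4+8 = 12
ES_H = 12; EF_H = 12+5 = 17
ES_I = max(EF_B=4, EF_C=26, EF_D=18, EF_E=17, EF_F=17, EF_G=12, EF_H=17) = 26; EF_I = 26+6 = 32
Expected project duration μ = 32 days. Critical path: A → C → I.

Variance along critical path = 2.778 + 5.444 + 5.444 = 13.667; σ = 3.697 days.
D = μ + z·σ = 32 + 1.036·3.697 = 35.8 days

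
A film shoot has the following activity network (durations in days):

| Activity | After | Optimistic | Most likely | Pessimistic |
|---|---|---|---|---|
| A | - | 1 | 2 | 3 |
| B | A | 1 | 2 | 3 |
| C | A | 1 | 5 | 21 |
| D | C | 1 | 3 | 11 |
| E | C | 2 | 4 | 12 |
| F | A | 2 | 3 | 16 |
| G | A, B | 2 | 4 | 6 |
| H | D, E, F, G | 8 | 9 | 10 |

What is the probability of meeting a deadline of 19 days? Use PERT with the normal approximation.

te_A = (1 + 4·2 + 3)/6 = 12/6 = 2; σ²_A = ((3−1)/6)² = 0.111
te_B = (1 + 4·2 + 3)/6 = 12/6 = 2; σ²_B = ((3−1)/6)² = 0.111
te_C = (1 + 4·5 + 21)/6 = 42/6 = 7; σ²_C = ((21−1)/6)² = 11.111
te_D = (1 + 4·3 + 11)/6 = 24/6 = 4; σ²_D = ((11−1)/6)² = 2.778
te_E = (2 + 4·4 + 12)/6 = 30/6 = 5; σ²_E = ((12−2)/6)² = 2.778
te_F = (2 + 4·3 + 16)/6 = 30/6 = 5; σ²_F = ((16−2)/6)² = 5.444
te_G = (2 + 4·4 + 6)/6 = 24/6 = 4; σ²_G = ((6−2)/6)² = 0.444
te_H = (8 + 4·9 + 10)/6 = 54/6 = 9; σ²_H = ((10−8)/6)² = 0.111

Forward pass:
ES_A = 0; EF_A = 2
ES_B = 2; EF_B = 2+2 = 4
ES_C = 2; EF_C = 2+7 = 9
ES_D = 9; EF_D = 9+4 = 13
ES_E = 9; EF_E = 9+5 = 14
ES_F = 2; EF_F = 2+5 = 7
ES_G = max(EF_A=2, EF_B=4) = 4; EF_G = 4+4 = 8
ES_H = max(EF_D=13, EF_E=14, EF_F=7, EF_G=8) = 14; EF_H = 14+9 = 23
Expected project duration μ = 23 days. Critical path: A → C → E → H.

Variance along critical path = 0.111 + 11.111 + 2.778 + 0.111 = 14.111; σ = √14.111 = 3.756 days.
Z = (19 − 23) / 3.756 = -1.065
P(T ≤ 19) = Φ(-1.065) ≈ 0.143

0.143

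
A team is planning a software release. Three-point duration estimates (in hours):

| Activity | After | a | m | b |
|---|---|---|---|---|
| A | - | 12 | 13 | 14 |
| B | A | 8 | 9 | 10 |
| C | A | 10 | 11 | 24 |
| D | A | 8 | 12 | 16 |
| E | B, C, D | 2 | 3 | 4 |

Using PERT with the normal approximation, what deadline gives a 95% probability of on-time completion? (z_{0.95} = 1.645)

32.9 hours

te_A = (12 + 4·13 + 14)/6 = 78/6 = 13; σ²_A = ((14−12)/6)² = 0.111
te_B = (8 + 4·9 + 10)/6 = 54/6 = 9; σ²_B = ((10−8)/6)² = 0.111
te_C = (10 + 4·11 + 24)/6 = 78/6 = 13; σ²_C = ((24−10)/6)² = 5.444
te_D = (8 + 4·12 + 16)/6 = 72/6 = 12; σ²_D = ((16−8)/6)² = 1.778
te_E = (2 + 4·3 + 4)/6 = 18/6 = 3; σ²_E = ((4−2)/6)² = 0.111

Forward pass:
ES_A = 0; EF_A = 13
ES_B = 13; EF_B = 13+9 = 22
ES_C = 13; EF_C = 13+13 = 26
ES_D = 13; EF_D = 13+12 = 25
ES_E = max(EF_B=22, EF_C=26, EF_D=25) = 26; EF_E = 26+3 = 29
Expected project duration μ = 29 hours. Critical path: A → C → E.

Variance along critical path = 0.111 + 5.444 + 0.111 = 5.667; σ = 2.380 hours.
D = μ + z·σ = 29 + 1.645·2.380 = 32.9 hours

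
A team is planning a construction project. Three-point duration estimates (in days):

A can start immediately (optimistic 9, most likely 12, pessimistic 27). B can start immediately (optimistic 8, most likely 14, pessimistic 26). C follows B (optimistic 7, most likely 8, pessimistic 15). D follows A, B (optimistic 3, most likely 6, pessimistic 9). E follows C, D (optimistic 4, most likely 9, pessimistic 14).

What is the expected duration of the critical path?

33 days

te_A = (9 + 4·12 + 27)/6 = 84/6 = 14
te_B = (8 + 4·14 + 26)/6 = 90/6 = 15
te_C = (7 + 4·8 + 15)/6 = 54/6 = 9
te_D = (3 + 4·6 + 9)/6 = 36/6 = 6
te_E = (4 + 4·9 + 14)/6 = 54/6 = 9

Forward pass:
ES_A = 0; EF_A = 14
ES_B = 0; EF_B = 15
ES_C = 15; EF_C = 15+9 = 24
ES_D = max(EF_A=14, EF_B=15) = 15; EF_D = 15+6 = 21
ES_E = max(EF_C=24, EF_D=21) = 24; EF_E = 24+9 = 33
Expected project duration μ = 33 days. Critical path: B → C → E.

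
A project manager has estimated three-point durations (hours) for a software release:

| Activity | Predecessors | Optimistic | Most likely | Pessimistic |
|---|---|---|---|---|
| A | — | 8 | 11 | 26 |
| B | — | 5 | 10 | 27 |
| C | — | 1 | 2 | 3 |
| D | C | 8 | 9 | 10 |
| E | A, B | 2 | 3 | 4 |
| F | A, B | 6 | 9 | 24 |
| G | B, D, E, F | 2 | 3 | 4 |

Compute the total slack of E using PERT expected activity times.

8 hours

te_A = (8 + 4·11 + 26)/6 = 78/6 = 13
te_B = (5 + 4·10 + 27)/6 = 72/6 = 12
te_C = (1 + 4·2 + 3)/6 = 12/6 = 2
te_D = (8 + 4·9 + 10)/6 = 54/6 = 9
te_E = (2 + 4·3 + 4)/6 = 18/6 = 3
te_F = (6 + 4·9 + 24)/6 = 66/6 = 11
te_G = (2 + 4·3 + 4)/6 = 18/6 = 3

Forward pass:
ES_A = 0; EF_A = 13
ES_B = 0; EF_B = 12
ES_C = 0; EF_C = 2
ES_D = 2; EF_D = 2+9 = 11
ES_E = max(EF_A=13, EF_B=12) = 13; EF_E = 13+3 = 16
ES_F = max(EF_A=13, EF_B=12) = 13; EF_F = 13+11 = 24
ES_G = max(EF_B=12, EF_D=11, EF_E=16, EF_F=24) = 24; EF_G = 24+3 = 27
Expected project duration μ = 27 hours. Critical path: A → F → G.

Backward pass:
LF_G = 27; LS_G = 27−3 = 24
LF_F = LS_G = 24; LS_F = 24−11 = 13
LF_E = LS_G = 24; LS_E = 24−3 = 21
LF_D = LS_G = 24; LS_D = 24−9 = 15
LF_C = LS_D = 15; LS_C = 15−2 = 13
LF_B = min(LS_E=21, LS_F=13, LS_G=24) = 13; LS_B = 13−12 = 1
LF_A = min(LS_E=21, LS_F=13) = 13; LS_A = 13−13 = 0
Slack_E = LS_E − ES_E = 21 − 13 = 8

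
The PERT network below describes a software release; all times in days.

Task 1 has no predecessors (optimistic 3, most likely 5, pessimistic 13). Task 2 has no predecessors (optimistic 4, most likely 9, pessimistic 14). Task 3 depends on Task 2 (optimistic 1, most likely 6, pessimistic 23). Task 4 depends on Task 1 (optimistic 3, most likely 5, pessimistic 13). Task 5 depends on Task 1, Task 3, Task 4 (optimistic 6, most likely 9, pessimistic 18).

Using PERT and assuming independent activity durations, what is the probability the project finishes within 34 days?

0.940

te_Task 1 = (3 + 4·5 + 13)/6 = 36/6 = 6; σ²_Task 1 = ((13−3)/6)² = 2.778
te_Task 2 = (4 + 4·9 + 14)/6 = 54/6 = 9; σ²_Task 2 = ((14−4)/6)² = 2.778
te_Task 3 = (1 + 4·6 + 23)/6 = 48/6 = 8; σ²_Task 3 = ((23−1)/6)² = 13.444
te_Task 4 = (3 + 4·5 + 13)/6 = 36/6 = 6; σ²_Task 4 = ((13−3)/6)² = 2.778
te_Task 5 = (6 + 4·9 + 18)/6 = 60/6 = 10; σ²_Task 5 = ((18−6)/6)² = 4.000

Forward pass:
ES_Task 1 = 0; EF_Task 1 = 6
ES_Task 2 = 0; EF_Task 2 = 9
ES_Task 3 = 9; EF_Task 3 = 9+8 = 17
ES_Task 4 = 6; EF_Task 4 = 6+6 = 12
ES_Task 5 = max(EF_Task 1=6, EF_Task 3=17, EF_Task 4=12) = 17; EF_Task 5 = 17+10 = 27
Expected project duration μ = 27 days. Critical path: Task 2 → Task 3 → Task 5.

Variance along critical path = 2.778 + 13.444 + 4.000 = 20.222; σ = √20.222 = 4.497 days.
Z = (34 − 27) / 4.497 = 1.557
P(T ≤ 34) = Φ(1.557) ≈ 0.940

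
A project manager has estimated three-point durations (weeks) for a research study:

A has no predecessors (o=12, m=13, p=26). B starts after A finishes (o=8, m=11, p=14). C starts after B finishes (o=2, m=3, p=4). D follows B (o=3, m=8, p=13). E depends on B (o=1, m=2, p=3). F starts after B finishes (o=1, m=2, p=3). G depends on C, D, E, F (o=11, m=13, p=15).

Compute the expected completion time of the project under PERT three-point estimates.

47 weeks

te_A = (12 + 4·13 + 26)/6 = 90/6 = 15
te_B = (8 + 4·11 + 14)/6 = 66/6 = 11
te_C = (2 + 4·3 + 4)/6 = 18/6 = 3
te_D = (3 + 4·8 + 13)/6 = 48/6 = 8
te_E = (1 + 4·2 + 3)/6 = 12/6 = 2
te_F = (1 + 4·2 + 3)/6 = 12/6 = 2
te_G = (11 + 4·13 + 15)/6 = 78/6 = 13

Forward pass:
ES_A = 0; EF_A = 15
ES_B = 15; EF_B = 15+11 = 26
ES_C = 26; EF_C = 26+3 = 29
ES_D = 26; EF_D = 26+8 = 34
ES_E = 26; EF_E = 26+2 = 28
ES_F = 26; EF_F = 26+2 = 28
ES_G = max(EF_C=29, EF_D=34, EF_E=28, EF_F=28) = 34; EF_G = 34+13 = 47
Expected project duration μ = 47 weeks. Critical path: A → B → D → G.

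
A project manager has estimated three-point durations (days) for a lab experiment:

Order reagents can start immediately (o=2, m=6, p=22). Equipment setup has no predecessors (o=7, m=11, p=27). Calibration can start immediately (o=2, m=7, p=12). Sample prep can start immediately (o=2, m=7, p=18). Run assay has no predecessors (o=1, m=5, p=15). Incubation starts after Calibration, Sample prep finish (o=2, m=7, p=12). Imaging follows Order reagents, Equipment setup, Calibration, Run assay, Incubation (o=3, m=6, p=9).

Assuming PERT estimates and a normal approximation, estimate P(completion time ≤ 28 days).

0.983

te_Order reagents = (2 + 4·6 + 22)/6 = 48/6 = 8; σ²_Order reagents = ((22−2)/6)² = 11.111
te_Equipment setup = (7 + 4·11 + 27)/6 = 78/6 = 13; σ²_Equipment setup = ((27−7)/6)² = 11.111
te_Calibration = (2 + 4·7 + 12)/6 = 42/6 = 7; σ²_Calibration = ((12−2)/6)² = 2.778
te_Sample prep = (2 + 4·7 + 18)/6 = 48/6 = 8; σ²_Sample prep = ((18−2)/6)² = 7.111
te_Run assay = (1 + 4·5 + 15)/6 = 36/6 = 6; σ²_Run assay = ((15−1)/6)² = 5.444
te_Incubation = (2 + 4·7 + 12)/6 = 42/6 = 7; σ²_Incubation = ((12−2)/6)² = 2.778
te_Imaging = (3 + 4·6 + 9)/6 = 36/6 = 6; σ²_Imaging = ((9−3)/6)² = 1.000

Forward pass:
ES_Order reagents = 0; EF_Order reagents = 8
ES_Equipment setup = 0; EF_Equipment setup = 13
ES_Calibration = 0; EF_Calibration = 7
ES_Sample prep = 0; EF_Sample prep = 8
ES_Run assay = 0; EF_Run assay = 6
ES_Incubation = max(EF_Calibration=7, EF_Sample prep=8) = 8; EF_Incubation = 8+7 = 15
ES_Imaging = max(EF_Order reagents=8, EF_Equipment setup=13, EF_Calibration=7, EF_Run assay=6, EF_Incubation=15) = 15; EF_Imaging = 15+6 = 21
Expected project duration μ = 21 days. Critical path: Sample prep → Incubation → Imaging.

Variance along critical path = 7.111 + 2.778 + 1.000 = 10.889; σ = √10.889 = 3.300 days.
Z = (28 − 21) / 3.300 = 2.121
P(T ≤ 28) = Φ(2.121) ≈ 0.983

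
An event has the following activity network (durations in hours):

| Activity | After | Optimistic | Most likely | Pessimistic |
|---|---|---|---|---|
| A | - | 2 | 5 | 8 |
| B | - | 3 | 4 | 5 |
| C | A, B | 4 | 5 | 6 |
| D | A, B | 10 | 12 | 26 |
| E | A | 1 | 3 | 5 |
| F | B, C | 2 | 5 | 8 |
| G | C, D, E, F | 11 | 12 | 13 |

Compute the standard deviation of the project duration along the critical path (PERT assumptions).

te_A = (2 + 4·5 + 8)/6 = 30/6 = 5; σ²_A = ((8−2)/6)² = 1.000
te_B = (3 + 4·4 + 5)/6 = 24/6 = 4; σ²_B = ((5−3)/6)² = 0.111
te_C = (4 + 4·5 + 6)/6 = 30/6 = 5; σ²_C = ((6−4)/6)² = 0.111
te_D = (10 + 4·12 + 26)/6 = 84/6 = 14; σ²_D = ((26−10)/6)² = 7.111
te_E = (1 + 4·3 + 5)/6 = 18/6 = 3; σ²_E = ((5−1)/6)² = 0.444
te_F = (2 + 4·5 + 8)/6 = 30/6 = 5; σ²_F = ((8−2)/6)² = 1.000
te_G = (11 + 4·12 + 13)/6 = 72/6 = 12; σ²_G = ((13−11)/6)² = 0.111

Forward pass:
ES_A = 0; EF_A = 5
ES_B = 0; EF_B = 4
ES_C = max(EF_A=5, EF_B=4) = 5; EF_C = 5+5 = 10
ES_D = max(EF_A=5, EF_B=4) = 5; EF_D = 5+14 = 19
ES_E = 5; EF_E = 5+3 = 8
ES_F = max(EF_B=4, EF_C=10) = 10; EF_F = 10+5 = 15
ES_G = max(EF_C=10, EF_D=19, EF_E=8, EF_F=15) = 19; EF_G = 19+12 = 31
Expected project duration μ = 31 hours. Critical path: A → D → G.

Variance along critical path = 1.000 + 7.111 + 0.111 = 8.222
σ = √8.222 = 2.867 hours

2.87 hours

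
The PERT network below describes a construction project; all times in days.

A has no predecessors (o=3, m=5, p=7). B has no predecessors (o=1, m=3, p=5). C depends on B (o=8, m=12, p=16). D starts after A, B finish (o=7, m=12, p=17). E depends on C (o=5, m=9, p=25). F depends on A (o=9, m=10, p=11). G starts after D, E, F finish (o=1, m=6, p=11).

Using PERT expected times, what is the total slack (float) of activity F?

te_A = (3 + 4·5 + 7)/6 = 30/6 = 5
te_B = (1 + 4·3 + 5)/6 = 18/6 = 3
te_C = (8 + 4·12 + 16)/6 = 72/6 = 12
te_D = (7 + 4·12 + 17)/6 = 72/6 = 12
te_E = (5 + 4·9 + 25)/6 = 66/6 = 11
te_F = (9 + 4·10 + 11)/6 = 60/6 = 10
te_G = (1 + 4·6 + 11)/6 = 36/6 = 6

Forward pass:
ES_A = 0; EF_A = 5
ES_B = 0; EF_B = 3
ES_C = 3; EF_C = 3+12 = 15
ES_D = max(EF_A=5, EF_B=3) = 5; EF_D = 5+12 = 17
ES_E = 15; EF_E = 15+11 = 26
ES_F = 5; EF_F = 5+10 = 15
ES_G = max(EF_D=17, EF_E=26, EF_F=15) = 26; EF_G = 26+6 = 32
Expected project duration μ = 32 days. Critical path: B → C → E → G.

Backward pass:
LF_G = 32; LS_G = 32−6 = 26
LF_F = LS_G = 26; LS_F = 26−10 = 16
LF_E = LS_G = 26; LS_E = 26−11 = 15
LF_D = LS_G = 26; LS_D = 26−12 = 14
LF_C = LS_E = 15; LS_C = 15−12 = 3
LF_B = min(LS_C=3, LS_D=14) = 3; LS_B = 3−3 = 0
LF_A = min(LS_D=14, LS_F=16) = 14; LS_A = 14−5 = 9
Slack_F = LS_F − ES_F = 16 − 5 = 11

11 days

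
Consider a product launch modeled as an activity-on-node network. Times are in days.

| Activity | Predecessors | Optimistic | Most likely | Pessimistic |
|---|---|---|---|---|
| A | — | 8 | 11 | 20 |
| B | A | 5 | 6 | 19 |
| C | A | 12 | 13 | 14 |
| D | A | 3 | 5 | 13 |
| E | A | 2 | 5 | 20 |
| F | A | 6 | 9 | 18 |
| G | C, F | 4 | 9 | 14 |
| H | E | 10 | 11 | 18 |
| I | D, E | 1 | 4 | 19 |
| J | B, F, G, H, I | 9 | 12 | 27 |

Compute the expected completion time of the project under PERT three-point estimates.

te_A = (8 + 4·11 + 20)/6 = 72/6 = 12
te_B = (5 + 4·6 + 19)/6 = 48/6 = 8
te_C = (12 + 4·13 + 14)/6 = 78/6 = 13
te_D = (3 + 4·5 + 13)/6 = 36/6 = 6
te_E = (2 + 4·5 + 20)/6 = 42/6 = 7
te_F = (6 + 4·9 + 18)/6 = 60/6 = 10
te_G = (4 + 4·9 + 14)/6 = 54/6 = 9
te_H = (10 + 4·11 + 18)/6 = 72/6 = 12
te_I = (1 + 4·4 + 19)/6 = 36/6 = 6
te_J = (9 + 4·12 + 27)/6 = 84/6 = 14

Forward pass:
ES_A = 0; EF_A = 12
ES_B = 12; EF_B = 12+8 = 20
ES_C = 12; EF_C = 12+13 = 25
ES_D = 12; EF_D = 12+6 = 18
ES_E = 12; EF_E = 12+7 = 19
ES_F = 12; EF_F = 12+10 = 22
ES_G = max(EF_C=25, EF_F=22) = 25; EF_G = 25+9 = 34
ES_H = 19; EF_H = 19+12 = 31
ES_I = max(EF_D=18, EF_E=19) = 19; EF_I = 19+6 = 25
ES_J = max(EF_B=20, EF_F=22, EF_G=34, EF_H=31, EF_I=25) = 34; EF_J = 34+14 = 48
Expected project duration μ = 48 days. Critical path: A → C → G → J.

48 days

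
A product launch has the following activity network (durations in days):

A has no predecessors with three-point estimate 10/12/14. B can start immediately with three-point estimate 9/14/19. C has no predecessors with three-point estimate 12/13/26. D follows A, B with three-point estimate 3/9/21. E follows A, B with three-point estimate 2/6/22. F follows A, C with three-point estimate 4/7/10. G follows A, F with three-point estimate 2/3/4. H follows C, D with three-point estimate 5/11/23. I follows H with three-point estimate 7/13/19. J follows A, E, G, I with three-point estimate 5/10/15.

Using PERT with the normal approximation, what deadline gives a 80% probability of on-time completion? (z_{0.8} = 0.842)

te_A = (10 + 4·12 + 14)/6 = 72/6 = 12; σ²_A = ((14−10)/6)² = 0.444
te_B = (9 + 4·14 + 19)/6 = 84/6 = 14; σ²_B = ((19−9)/6)² = 2.778
te_C = (12 + 4·13 + 26)/6 = 90/6 = 15; σ²_C = ((26−12)/6)² = 5.444
te_D = (3 + 4·9 + 21)/6 = 60/6 = 10; σ²_D = ((21−3)/6)² = 9.000
te_E = (2 + 4·6 + 22)/6 = 48/6 = 8; σ²_E = ((22−2)/6)² = 11.111
te_F = (4 + 4·7 + 10)/6 = 42/6 = 7; σ²_F = ((10−4)/6)² = 1.000
te_G = (2 + 4·3 + 4)/6 = 18/6 = 3; σ²_G = ((4−2)/6)² = 0.111
te_H = (5 + 4·11 + 23)/6 = 72/6 = 12; σ²_H = ((23−5)/6)² = 9.000
te_I = (7 + 4·13 + 19)/6 = 78/6 = 13; σ²_I = ((19−7)/6)² = 4.000
te_J = (5 + 4·10 + 15)/6 = 60/6 = 10; σ²_J = ((15−5)/6)² = 2.778

Forward pass:
ES_A = 0; EF_A = 12
ES_B = 0; EF_B = 14
ES_C = 0; EF_C = 15
ES_D = max(EF_A=12, EF_B=14) = 14; EF_D = 14+10 = 24
ES_E = max(EF_A=12, EF_B=14) = 14; EF_E = 14+8 = 22
ES_F = max(EF_A=12, EF_C=15) = 15; EF_F = 15+7 = 22
ES_G = max(EF_A=12, EF_F=22) = 22; EF_G = 22+3 = 25
ES_H = max(EF_C=15, EF_D=24) = 24; EF_H = 24+12 = 36
ES_I = 36; EF_I = 36+13 = 49
ES_J = max(EF_A=12, EF_E=22, EF_G=25, EF_I=49) = 49; EF_J = 49+10 = 59
Expected project duration μ = 59 days. Critical path: B → D → H → I → J.

Variance along critical path = 2.778 + 9.000 + 9.000 + 4.000 + 2.778 = 27.556; σ = 5.249 days.
D = μ + z·σ = 59 + 0.842·5.249 = 63.4 days

63.4 days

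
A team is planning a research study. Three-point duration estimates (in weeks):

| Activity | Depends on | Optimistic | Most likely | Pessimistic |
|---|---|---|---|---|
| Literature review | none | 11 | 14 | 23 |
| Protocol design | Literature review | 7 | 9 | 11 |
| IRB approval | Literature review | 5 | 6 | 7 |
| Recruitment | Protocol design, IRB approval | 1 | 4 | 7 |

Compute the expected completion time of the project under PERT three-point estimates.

28 weeks

te_Literature review = (11 + 4·14 + 23)/6 = 90/6 = 15
te_Protocol design = (7 + 4·9 + 11)/6 = 54/6 = 9
te_IRB approval = (5 + 4·6 + 7)/6 = 36/6 = 6
te_Recruitment = (1 + 4·4 + 7)/6 = 24/6 = 4

Forward pass:
ES_Literature review = 0; EF_Literature review = 15
ES_Protocol design = 15; EF_Protocol design = 15+9 = 24
ES_IRB approval = 15; EF_IRB approval = 15+6 = 21
ES_Recruitment = max(EF_Protocol design=24, EF_IRB approval=21) = 24; EF_Recruitment = 24+4 = 28
Expected project duration μ = 28 weeks. Critical path: Literature review → Protocol design → Recruitment.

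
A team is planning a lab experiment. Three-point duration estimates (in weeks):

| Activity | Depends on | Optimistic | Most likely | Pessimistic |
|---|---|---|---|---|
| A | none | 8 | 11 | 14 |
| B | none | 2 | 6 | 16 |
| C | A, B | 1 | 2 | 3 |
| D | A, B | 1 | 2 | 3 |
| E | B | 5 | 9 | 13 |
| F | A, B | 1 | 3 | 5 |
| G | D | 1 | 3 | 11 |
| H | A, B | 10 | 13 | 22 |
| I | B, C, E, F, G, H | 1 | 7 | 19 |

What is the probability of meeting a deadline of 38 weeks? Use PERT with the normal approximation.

te_A = (8 + 4·11 + 14)/6 = 66/6 = 11; σ²_A = ((14−8)/6)² = 1.000
te_B = (2 + 4·6 + 16)/6 = 42/6 = 7; σ²_B = ((16−2)/6)² = 5.444
te_C = (1 + 4·2 + 3)/6 = 12/6 = 2; σ²_C = ((3−1)/6)² = 0.111
te_D = (1 + 4·2 + 3)/6 = 12/6 = 2; σ²_D = ((3−1)/6)² = 0.111
te_E = (5 + 4·9 + 13)/6 = 54/6 = 9; σ²_E = ((13−5)/6)² = 1.778
te_F = (1 + 4·3 + 5)/6 = 18/6 = 3; σ²_F = ((5−1)/6)² = 0.444
te_G = (1 + 4·3 + 11)/6 = 24/6 = 4; σ²_G = ((11−1)/6)² = 2.778
te_H = (10 + 4·13 + 22)/6 = 84/6 = 14; σ²_H = ((22−10)/6)² = 4.000
te_I = (1 + 4·7 + 19)/6 = 48/6 = 8; σ²_I = ((19−1)/6)² = 9.000

Forward pass:
ES_A = 0; EF_A = 11
ES_B = 0; EF_B = 7
ES_C = max(EF_A=11, EF_B=7) = 11; EF_C = 11+2 = 13
ES_D = max(EF_A=11, EF_B=7) = 11; EF_D = 11+2 = 13
ES_E = 7; EF_E = 7+9 = 16
ES_F = max(EF_A=11, EF_B=7) = 11; EF_F = 11+3 = 14
ES_G = 13; EF_G = 13+4 = 17
ES_H = max(EF_A=11, EF_B=7) = 11; EF_H = 11+14 = 25
ES_I = max(EF_B=7, EF_C=13, EF_E=16, EF_F=14, EF_G=17, EF_H=25) = 25; EF_I = 25+8 = 33
Expected project duration μ = 33 weeks. Critical path: A → H → I.

Variance along critical path = 1.000 + 4.000 + 9.000 = 14.000; σ = √14.000 = 3.742 weeks.
Z = (38 − 33) / 3.742 = 1.336
P(T ≤ 38) = Φ(1.336) ≈ 0.909

0.909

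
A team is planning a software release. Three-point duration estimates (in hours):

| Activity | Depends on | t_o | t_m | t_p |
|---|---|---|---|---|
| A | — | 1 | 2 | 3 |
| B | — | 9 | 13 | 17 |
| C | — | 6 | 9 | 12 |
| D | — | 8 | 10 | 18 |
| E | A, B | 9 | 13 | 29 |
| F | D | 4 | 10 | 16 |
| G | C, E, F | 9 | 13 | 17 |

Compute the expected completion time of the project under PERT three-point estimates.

41 hours

te_A = (1 + 4·2 + 3)/6 = 12/6 = 2
te_B = (9 + 4·13 + 17)/6 = 78/6 = 13
te_C = (6 + 4·9 + 12)/6 = 54/6 = 9
te_D = (8 + 4·10 + 18)/6 = 66/6 = 11
te_E = (9 + 4·13 + 29)/6 = 90/6 = 15
te_F = (4 + 4·10 + 16)/6 = 60/6 = 10
te_G = (9 + 4·13 + 17)/6 = 78/6 = 13

Forward pass:
ES_A = 0; EF_A = 2
ES_B = 0; EF_B = 13
ES_C = 0; EF_C = 9
ES_D = 0; EF_D = 11
ES_E = max(EF_A=2, EF_B=13) = 13; EF_E = 13+15 = 28
ES_F = 11; EF_F = 11+10 = 21
ES_G = max(EF_C=9, EF_E=28, EF_F=21) = 28; EF_G = 28+13 = 41
Expected project duration μ = 41 hours. Critical path: B → E → G.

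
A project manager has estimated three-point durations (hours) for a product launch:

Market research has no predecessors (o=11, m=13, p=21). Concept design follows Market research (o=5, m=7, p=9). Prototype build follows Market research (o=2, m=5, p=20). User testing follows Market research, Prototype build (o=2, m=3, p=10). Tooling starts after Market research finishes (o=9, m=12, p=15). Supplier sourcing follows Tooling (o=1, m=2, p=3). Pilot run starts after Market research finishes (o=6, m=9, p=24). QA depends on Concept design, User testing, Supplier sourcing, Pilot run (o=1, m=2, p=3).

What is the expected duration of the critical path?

30 hours

te_Market research = (11 + 4·13 + 21)/6 = 84/6 = 14
te_Concept design = (5 + 4·7 + 9)/6 = 42/6 = 7
te_Prototype build = (2 + 4·5 + 20)/6 = 42/6 = 7
te_User testing = (2 + 4·3 + 10)/6 = 24/6 = 4
te_Tooling = (9 + 4·12 + 15)/6 = 72/6 = 12
te_Supplier sourcing = (1 + 4·2 + 3)/6 = 12/6 = 2
te_Pilot run = (6 + 4·9 + 24)/6 = 66/6 = 11
te_QA = (1 + 4·2 + 3)/6 = 12/6 = 2

Forward pass:
ES_Market research = 0; EF_Market research = 14
ES_Concept design = 14; EF_Concept design = 14+7 = 21
ES_Prototype build = 14; EF_Prototype build = 14+7 = 21
ES_User testing = max(EF_Market research=14, EF_Prototype build=21) = 21; EF_User testing = 21+4 = 25
ES_Tooling = 14; EF_Tooling = 14+12 = 26
ES_Supplier sourcing = 26; EF_Supplier sourcing = 26+2 = 28
ES_Pilot run = 14; EF_Pilot run = 14+11 = 25
ES_QA = max(EF_Concept design=21, EF_User testing=25, EF_Supplier sourcing=28, EF_Pilot run=25) = 28; EF_QA = 28+2 = 30
Expected project duration μ = 30 hours. Critical path: Market research → Tooling → Supplier sourcing → QA.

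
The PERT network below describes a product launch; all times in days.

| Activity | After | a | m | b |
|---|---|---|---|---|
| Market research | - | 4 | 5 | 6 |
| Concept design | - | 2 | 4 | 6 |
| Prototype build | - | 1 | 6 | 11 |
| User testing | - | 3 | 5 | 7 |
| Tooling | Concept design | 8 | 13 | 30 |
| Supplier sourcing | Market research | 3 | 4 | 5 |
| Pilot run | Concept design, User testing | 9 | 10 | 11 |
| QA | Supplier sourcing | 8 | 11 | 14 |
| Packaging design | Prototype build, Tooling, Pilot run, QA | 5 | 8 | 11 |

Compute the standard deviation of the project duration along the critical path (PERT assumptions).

1.49 days

te_Market research = (4 + 4·5 + 6)/6 = 30/6 = 5; σ²_Market research = ((6−4)/6)² = 0.111
te_Concept design = (2 + 4·4 + 6)/6 = 24/6 = 4; σ²_Concept design = ((6−2)/6)² = 0.444
te_Prototype build = (1 + 4·6 + 11)/6 = 36/6 = 6; σ²_Prototype build = ((11−1)/6)² = 2.778
te_User testing = (3 + 4·5 + 7)/6 = 30/6 = 5; σ²_User testing = ((7−3)/6)² = 0.444
te_Tooling = (8 + 4·13 + 30)/6 = 90/6 = 15; σ²_Tooling = ((30−8)/6)² = 13.444
te_Supplier sourcing = (3 + 4·4 + 5)/6 = 24/6 = 4; σ²_Supplier sourcing = ((5−3)/6)² = 0.111
te_Pilot run = (9 + 4·10 + 11)/6 = 60/6 = 10; σ²_Pilot run = ((11−9)/6)² = 0.111
te_QA = (8 + 4·11 + 14)/6 = 66/6 = 11; σ²_QA = ((14−8)/6)² = 1.000
te_Packaging design = (5 + 4·8 + 11)/6 = 48/6 = 8; σ²_Packaging design = ((11−5)/6)² = 1.000

Forward pass:
ES_Market research = 0; EF_Market research = 5
ES_Concept design = 0; EF_Concept design = 4
ES_Prototype build = 0; EF_Prototype build = 6
ES_User testing = 0; EF_User testing = 5
ES_Tooling = 4; EF_Tooling = 4+15 = 19
ES_Supplier sourcing = 5; EF_Supplier sourcing = 5+4 = 9
ES_Pilot run = max(EF_Concept design=4, EF_User testing=5) = 5; EF_Pilot run = 5+10 = 15
ES_QA = 9; EF_QA = 9+11 = 20
ES_Packaging design = max(EF_Prototype build=6, EF_Tooling=19, EF_Pilot run=15, EF_QA=20) = 20; EF_Packaging design = 20+8 = 28
Expected project duration μ = 28 days. Critical path: Market research → Supplier sourcing → QA → Packaging design.

Variance along critical path = 0.111 + 0.111 + 1.000 + 1.000 = 2.222
σ = √2.222 = 1.491 days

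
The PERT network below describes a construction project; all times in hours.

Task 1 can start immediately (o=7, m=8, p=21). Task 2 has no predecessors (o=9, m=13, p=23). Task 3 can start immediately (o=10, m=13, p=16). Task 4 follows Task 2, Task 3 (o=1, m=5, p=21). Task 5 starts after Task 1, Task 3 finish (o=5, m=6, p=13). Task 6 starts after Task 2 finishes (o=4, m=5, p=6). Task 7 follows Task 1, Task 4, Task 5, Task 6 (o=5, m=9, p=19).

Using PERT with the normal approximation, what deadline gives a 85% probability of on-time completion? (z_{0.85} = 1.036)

te_Task 1 = (7 + 4·8 + 21)/6 = 60/6 = 10; σ²_Task 1 = ((21−7)/6)² = 5.444
te_Task 2 = (9 + 4·13 + 23)/6 = 84/6 = 14; σ²_Task 2 = ((23−9)/6)² = 5.444
te_Task 3 = (10 + 4·13 + 16)/6 = 78/6 = 13; σ²_Task 3 = ((16−10)/6)² = 1.000
te_Task 4 = (1 + 4·5 + 21)/6 = 42/6 = 7; σ²_Task 4 = ((21−1)/6)² = 11.111
te_Task 5 = (5 + 4·6 + 13)/6 = 42/6 = 7; σ²_Task 5 = ((13−5)/6)² = 1.778
te_Task 6 = (4 + 4·5 + 6)/6 = 30/6 = 5; σ²_Task 6 = ((6−4)/6)² = 0.111
te_Task 7 = (5 + 4·9 + 19)/6 = 60/6 = 10; σ²_Task 7 = ((19−5)/6)² = 5.444

Forward pass:
ES_Task 1 = 0; EF_Task 1 = 10
ES_Task 2 = 0; EF_Task 2 = 14
ES_Task 3 = 0; EF_Task 3 = 13
ES_Task 4 = max(EF_Task 2=14, EF_Task 3=13) = 14; EF_Task 4 = 14+7 = 21
ES_Task 5 = max(EF_Task 1=10, EF_Task 3=13) = 13; EF_Task 5 = 13+7 = 20
ES_Task 6 = 14; EF_Task 6 = 14+5 = 19
ES_Task 7 = max(EF_Task 1=10, EF_Task 4=21, EF_Task 5=20, EF_Task 6=19) = 21; EF_Task 7 = 21+10 = 31
Expected project duration μ = 31 hours. Critical path: Task 2 → Task 4 → Task 7.

Variance along critical path = 5.444 + 11.111 + 5.444 = 22.000; σ = 4.690 hours.
D = μ + z·σ = 31 + 1.036·4.690 = 35.9 hours

35.9 hours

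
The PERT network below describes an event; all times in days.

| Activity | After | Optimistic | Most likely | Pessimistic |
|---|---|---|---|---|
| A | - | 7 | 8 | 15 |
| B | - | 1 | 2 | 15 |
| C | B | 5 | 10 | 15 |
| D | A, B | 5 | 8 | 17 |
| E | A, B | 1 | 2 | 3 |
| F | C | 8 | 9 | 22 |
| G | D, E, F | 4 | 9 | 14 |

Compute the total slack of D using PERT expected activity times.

te_A = (7 + 4·8 + 15)/6 = 54/6 = 9
te_B = (1 + 4·2 + 15)/6 = 24/6 = 4
te_C = (5 + 4·10 + 15)/6 = 60/6 = 10
te_D = (5 + 4·8 + 17)/6 = 54/6 = 9
te_E = (1 + 4·2 + 3)/6 = 12/6 = 2
te_F = (8 + 4·9 + 22)/6 = 66/6 = 11
te_G = (4 + 4·9 + 14)/6 = 54/6 = 9

Forward pass:
ES_A = 0; EF_A = 9
ES_B = 0; EF_B = 4
ES_C = 4; EF_C = 4+10 = 14
ES_D = max(EF_A=9, EF_B=4) = 9; EF_D = 9+9 = 18
ES_E = max(EF_A=9, EF_B=4) = 9; EF_E = 9+2 = 11
ES_F = 14; EF_F = 14+11 = 25
ES_G = max(EF_D=18, EF_E=11, EF_F=25) = 25; EF_G = 25+9 = 34
Expected project duration μ = 34 days. Critical path: B → C → F → G.

Backward pass:
LF_G = 34; LS_G = 34−9 = 25
LF_F = LS_G = 25; LS_F = 25−11 = 14
LF_E = LS_G = 25; LS_E = 25−2 = 23
LF_D = LS_G = 25; LS_D = 25−9 = 16
LF_C = LS_F = 14; LS_C = 14−10 = 4
LF_B = min(LS_C=4, LS_D=16, LS_E=23) = 4; LS_B = 4−4 = 0
LF_A = min(LS_D=16, LS_E=23) = 16; LS_A = 16−9 = 7
Slack_D = LS_D − ES_D = 16 − 9 = 7

7 days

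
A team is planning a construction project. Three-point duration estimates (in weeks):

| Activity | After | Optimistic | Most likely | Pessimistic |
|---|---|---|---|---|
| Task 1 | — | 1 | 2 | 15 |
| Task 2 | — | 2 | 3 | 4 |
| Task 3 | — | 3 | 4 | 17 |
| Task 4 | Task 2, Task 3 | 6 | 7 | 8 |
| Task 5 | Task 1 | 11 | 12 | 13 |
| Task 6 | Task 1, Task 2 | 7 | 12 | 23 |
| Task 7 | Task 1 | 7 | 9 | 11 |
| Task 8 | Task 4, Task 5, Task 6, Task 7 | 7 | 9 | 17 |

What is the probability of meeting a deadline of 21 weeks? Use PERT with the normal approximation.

0.063

te_Task 1 = (1 + 4·2 + 15)/6 = 24/6 = 4; σ²_Task 1 = ((15−1)/6)² = 5.444
te_Task 2 = (2 + 4·3 + 4)/6 = 18/6 = 3; σ²_Task 2 = ((4−2)/6)² = 0.111
te_Task 3 = (3 + 4·4 + 17)/6 = 36/6 = 6; σ²_Task 3 = ((17−3)/6)² = 5.444
te_Task 4 = (6 + 4·7 + 8)/6 = 42/6 = 7; σ²_Task 4 = ((8−6)/6)² = 0.111
te_Task 5 = (11 + 4·12 + 13)/6 = 72/6 = 12; σ²_Task 5 = ((13−11)/6)² = 0.111
te_Task 6 = (7 + 4·12 + 23)/6 = 78/6 = 13; σ²_Task 6 = ((23−7)/6)² = 7.111
te_Task 7 = (7 + 4·9 + 11)/6 = 54/6 = 9; σ²_Task 7 = ((11−7)/6)² = 0.444
te_Task 8 = (7 + 4·9 + 17)/6 = 60/6 = 10; σ²_Task 8 = ((17−7)/6)² = 2.778

Forward pass:
ES_Task 1 = 0; EF_Task 1 = 4
ES_Task 2 = 0; EF_Task 2 = 3
ES_Task 3 = 0; EF_Task 3 = 6
ES_Task 4 = max(EF_Task 2=3, EF_Task 3=6) = 6; EF_Task 4 = 6+7 = 13
ES_Task 5 = 4; EF_Task 5 = 4+12 = 16
ES_Task 6 = max(EF_Task 1=4, EF_Task 2=3) = 4; EF_Task 6 = 4+13 = 17
ES_Task 7 = 4; EF_Task 7 = 4+9 = 13
ES_Task 8 = max(EF_Task 4=13, EF_Task 5=16, EF_Task 6=17, EF_Task 7=13) = 17; EF_Task 8 = 17+10 = 27
Expected project duration μ = 27 weeks. Critical path: Task 1 → Task 6 → Task 8.

Variance along critical path = 5.444 + 7.111 + 2.778 = 15.333; σ = √15.333 = 3.916 weeks.
Z = (21 − 27) / 3.916 = -1.532
P(T ≤ 21) = Φ(-1.532) ≈ 0.063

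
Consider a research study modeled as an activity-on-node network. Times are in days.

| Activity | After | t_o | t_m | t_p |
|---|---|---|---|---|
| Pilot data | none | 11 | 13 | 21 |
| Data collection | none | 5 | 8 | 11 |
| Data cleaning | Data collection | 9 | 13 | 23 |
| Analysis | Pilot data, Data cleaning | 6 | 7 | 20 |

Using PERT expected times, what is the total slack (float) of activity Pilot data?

8 days

te_Pilot data = (11 + 4·13 + 21)/6 = 84/6 = 14
te_Data collection = (5 + 4·8 + 11)/6 = 48/6 = 8
te_Data cleaning = (9 + 4·13 + 23)/6 = 84/6 = 14
te_Analysis = (6 + 4·7 + 20)/6 = 54/6 = 9

Forward pass:
ES_Pilot data = 0; EF_Pilot data = 14
ES_Data collection = 0; EF_Data collection = 8
ES_Data cleaning = 8; EF_Data cleaning = 8+14 = 22
ES_Analysis = max(EF_Pilot data=14, EF_Data cleaning=22) = 22; EF_Analysis = 22+9 = 31
Expected project duration μ = 31 days. Critical path: Data collection → Data cleaning → Analysis.

Backward pass:
LF_Analysis = 31; LS_Analysis = 31−9 = 22
LF_Data cleaning = LS_Analysis = 22; LS_Data cleaning = 22−14 = 8
LF_Data collection = LS_Data cleaning = 8; LS_Data collection = 8−8 = 0
LF_Pilot data = LS_Analysis = 22; LS_Pilot data = 22−14 = 8
Slack_Pilot data = LS_Pilot data − ES_Pilot data = 8 − 0 = 8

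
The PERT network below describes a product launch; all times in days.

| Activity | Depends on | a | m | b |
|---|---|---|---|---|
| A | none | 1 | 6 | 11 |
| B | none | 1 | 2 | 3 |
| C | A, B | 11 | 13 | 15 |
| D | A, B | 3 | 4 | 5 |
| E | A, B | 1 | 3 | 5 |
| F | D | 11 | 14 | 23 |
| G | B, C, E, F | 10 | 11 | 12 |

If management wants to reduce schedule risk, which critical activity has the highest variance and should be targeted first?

te_A = (1 + 4·6 + 11)/6 = 36/6 = 6; σ²_A = ((11−1)/6)² = 2.778
te_B = (1 + 4·2 + 3)/6 = 12/6 = 2; σ²_B = ((3−1)/6)² = 0.111
te_C = (11 + 4·13 + 15)/6 = 78/6 = 13; σ²_C = ((15−11)/6)² = 0.444
te_D = (3 + 4·4 + 5)/6 = 24/6 = 4; σ²_D = ((5−3)/6)² = 0.111
te_E = (1 + 4·3 + 5)/6 = 18/6 = 3; σ²_E = ((5−1)/6)² = 0.444
te_F = (11 + 4·14 + 23)/6 = 90/6 = 15; σ²_F = ((23−11)/6)² = 4.000
te_G = (10 + 4·11 + 12)/6 = 66/6 = 11; σ²_G = ((12−10)/6)² = 0.111

Forward pass:
ES_A = 0; EF_A = 6
ES_B = 0; EF_B = 2
ES_C = max(EF_A=6, EF_B=2) = 6; EF_C = 6+13 = 19
ES_D = max(EF_A=6, EF_B=2) = 6; EF_D = 6+4 = 10
ES_E = max(EF_A=6, EF_B=2) = 6; EF_E = 6+3 = 9
ES_F = 10; EF_F = 10+15 = 25
ES_G = max(EF_B=2, EF_C=19, EF_E=9, EF_F=25) = 25; EF_G = 25+11 = 36
Expected project duration μ = 36 days. Critical path: A → D → F → G.

Variances on critical path: σ²_A=2.778, σ²_D=0.111, σ²_F=4.000, σ²_G=0.111.
Largest is σ²_F = 4.000.

F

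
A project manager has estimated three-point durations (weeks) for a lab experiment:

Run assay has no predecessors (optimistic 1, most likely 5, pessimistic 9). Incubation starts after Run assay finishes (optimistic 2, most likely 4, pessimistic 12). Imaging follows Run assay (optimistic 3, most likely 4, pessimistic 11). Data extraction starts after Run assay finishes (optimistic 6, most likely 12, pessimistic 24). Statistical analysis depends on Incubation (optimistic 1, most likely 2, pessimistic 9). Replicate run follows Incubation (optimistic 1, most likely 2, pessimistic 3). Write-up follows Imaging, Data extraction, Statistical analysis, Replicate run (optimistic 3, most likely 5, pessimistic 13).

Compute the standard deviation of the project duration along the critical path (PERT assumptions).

te_Run assay = (1 + 4·5 + 9)/6 = 30/6 = 5; σ²_Run assay = ((9−1)/6)² = 1.778
te_Incubation = (2 + 4·4 + 12)/6 = 30/6 = 5; σ²_Incubation = ((12−2)/6)² = 2.778
te_Imaging = (3 + 4·4 + 11)/6 = 30/6 = 5; σ²_Imaging = ((11−3)/6)² = 1.778
te_Data extraction = (6 + 4·12 + 24)/6 = 78/6 = 13; σ²_Data extraction = ((24−6)/6)² = 9.000
te_Statistical analysis = (1 + 4·2 + 9)/6 = 18/6 = 3; σ²_Statistical analysis = ((9−1)/6)² = 1.778
te_Replicate run = (1 + 4·2 + 3)/6 = 12/6 = 2; σ²_Replicate run = ((3−1)/6)² = 0.111
te_Write-up = (3 + 4·5 + 13)/6 = 36/6 = 6; σ²_Write-up = ((13−3)/6)² = 2.778

Forward pass:
ES_Run assay = 0; EF_Run assay = 5
ES_Incubation = 5; EF_Incubation = 5+5 = 10
ES_Imaging = 5; EF_Imaging = 5+5 = 10
ES_Data extraction = 5; EF_Data extraction = 5+13 = 18
ES_Statistical analysis = 10; EF_Statistical analysis = 10+3 = 13
ES_Replicate run = 10; EF_Replicate run = 10+2 = 12
ES_Write-up = max(EF_Imaging=10, EF_Data extraction=18, EF_Statistical analysis=13, EF_Replicate run=12) = 18; EF_Write-up = 18+6 = 24
Expected project duration μ = 24 weeks. Critical path: Run assay → Data extraction → Write-up.

Variance along critical path = 1.778 + 9.000 + 2.778 = 13.556
σ = √13.556 = 3.682 weeks

3.68 weeks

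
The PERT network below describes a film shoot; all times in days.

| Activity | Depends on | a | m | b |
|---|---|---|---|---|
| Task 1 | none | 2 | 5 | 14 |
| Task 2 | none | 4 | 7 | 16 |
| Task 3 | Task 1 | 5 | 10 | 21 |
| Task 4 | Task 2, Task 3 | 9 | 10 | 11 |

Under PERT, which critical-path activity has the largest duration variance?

Task 3

te_Task 1 = (2 + 4·5 + 14)/6 = 36/6 = 6; σ²_Task 1 = ((14−2)/6)² = 4.000
te_Task 2 = (4 + 4·7 + 16)/6 = 48/6 = 8; σ²_Task 2 = ((16−4)/6)² = 4.000
te_Task 3 = (5 + 4·10 + 21)/6 = 66/6 = 11; σ²_Task 3 = ((21−5)/6)² = 7.111
te_Task 4 = (9 + 4·10 + 11)/6 = 60/6 = 10; σ²_Task 4 = ((11−9)/6)² = 0.111

Forward pass:
ES_Task 1 = 0; EF_Task 1 = 6
ES_Task 2 = 0; EF_Task 2 = 8
ES_Task 3 = 6; EF_Task 3 = 6+11 = 17
ES_Task 4 = max(EF_Task 2=8, EF_Task 3=17) = 17; EF_Task 4 = 17+10 = 27
Expected project duration μ = 27 days. Critical path: Task 1 → Task 3 → Task 4.

Variances on critical path: σ²_Task 1=4.000, σ²_Task 3=7.111, σ²_Task 4=0.111.
Largest is σ²_Task 3 = 7.111.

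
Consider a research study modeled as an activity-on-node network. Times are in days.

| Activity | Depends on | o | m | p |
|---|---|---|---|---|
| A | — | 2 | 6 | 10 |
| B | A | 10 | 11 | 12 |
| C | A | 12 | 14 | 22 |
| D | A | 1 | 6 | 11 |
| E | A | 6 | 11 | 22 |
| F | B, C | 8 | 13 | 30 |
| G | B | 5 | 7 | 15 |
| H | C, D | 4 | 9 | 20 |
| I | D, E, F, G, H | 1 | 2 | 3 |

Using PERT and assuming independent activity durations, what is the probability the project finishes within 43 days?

0.880

te_A = (2 + 4·6 + 10)/6 = 36/6 = 6; σ²_A = ((10−2)/6)² = 1.778
te_B = (10 + 4·11 + 12)/6 = 66/6 = 11; σ²_B = ((12−10)/6)² = 0.111
te_C = (12 + 4·14 + 22)/6 = 90/6 = 15; σ²_C = ((22−12)/6)² = 2.778
te_D = (1 + 4·6 + 11)/6 = 36/6 = 6; σ²_D = ((11−1)/6)² = 2.778
te_E = (6 + 4·11 + 22)/6 = 72/6 = 12; σ²_E = ((22−6)/6)² = 7.111
te_F = (8 + 4·13 + 30)/6 = 90/6 = 15; σ²_F = ((30−8)/6)² = 13.444
te_G = (5 + 4·7 + 15)/6 = 48/6 = 8; σ²_G = ((15−5)/6)² = 2.778
te_H = (4 + 4·9 + 20)/6 = 60/6 = 10; σ²_H = ((20−4)/6)² = 7.111
te_I = (1 + 4·2 + 3)/6 = 12/6 = 2; σ²_I = ((3−1)/6)² = 0.111

Forward pass:
ES_A = 0; EF_A = 6
ES_B = 6; EF_B = 6+11 = 17
ES_C = 6; EF_C = 6+15 = 21
ES_D = 6; EF_D = 6+6 = 12
ES_E = 6; EF_E = 6+12 = 18
ES_F = max(EF_B=17, EF_C=21) = 21; EF_F = 21+15 = 36
ES_G = 17; EF_G = 17+8 = 25
ES_H = max(EF_C=21, EF_D=12) = 21; EF_H = 21+10 = 31
ES_I = max(EF_D=12, EF_E=18, EF_F=36, EF_G=25, EF_H=31) = 36; EF_I = 36+2 = 38
Expected project duration μ = 38 days. Critical path: A → C → F → I.

Variance along critical path = 1.778 + 2.778 + 13.444 + 0.111 = 18.111; σ = √18.111 = 4.256 days.
Z = (43 − 38) / 4.256 = 1.175
P(T ≤ 43) = Φ(1.175) ≈ 0.880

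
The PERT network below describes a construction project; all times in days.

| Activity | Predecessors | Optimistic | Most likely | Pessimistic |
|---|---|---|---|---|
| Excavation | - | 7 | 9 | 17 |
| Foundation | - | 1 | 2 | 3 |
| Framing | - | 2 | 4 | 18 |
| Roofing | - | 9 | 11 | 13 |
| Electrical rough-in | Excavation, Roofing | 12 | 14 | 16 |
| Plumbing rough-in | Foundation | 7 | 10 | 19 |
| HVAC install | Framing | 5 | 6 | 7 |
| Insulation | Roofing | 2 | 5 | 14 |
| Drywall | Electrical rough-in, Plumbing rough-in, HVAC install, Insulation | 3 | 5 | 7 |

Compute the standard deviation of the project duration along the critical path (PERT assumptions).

1.15 days

te_Excavation = (7 + 4·9 + 17)/6 = 60/6 = 10; σ²_Excavation = ((17−7)/6)² = 2.778
te_Foundation = (1 + 4·2 + 3)/6 = 12/6 = 2; σ²_Foundation = ((3−1)/6)² = 0.111
te_Framing = (2 + 4·4 + 18)/6 = 36/6 = 6; σ²_Framing = ((18−2)/6)² = 7.111
te_Roofing = (9 + 4·11 + 13)/6 = 66/6 = 11; σ²_Roofing = ((13−9)/6)² = 0.444
te_Electrical rough-in = (12 + 4·14 + 16)/6 = 84/6 = 14; σ²_Electrical rough-in = ((16−12)/6)² = 0.444
te_Plumbing rough-in = (7 + 4·10 + 19)/6 = 66/6 = 11; σ²_Plumbing rough-in = ((19−7)/6)² = 4.000
te_HVAC install = (5 + 4·6 + 7)/6 = 36/6 = 6; σ²_HVAC install = ((7−5)/6)² = 0.111
te_Insulation = (2 + 4·5 + 14)/6 = 36/6 = 6; σ²_Insulation = ((14−2)/6)² = 4.000
te_Drywall = (3 + 4·5 + 7)/6 = 30/6 = 5; σ²_Drywall = ((7−3)/6)² = 0.444

Forward pass:
ES_Excavation = 0; EF_Excavation = 10
ES_Foundation = 0; EF_Foundation = 2
ES_Framing = 0; EF_Framing = 6
ES_Roofing = 0; EF_Roofing = 11
ES_Electrical rough-in = max(EF_Excavation=10, EF_Roofing=11) = 11; EF_Electrical rough-in = 11+14 = 25
ES_Plumbing rough-in = 2; EF_Plumbing rough-in = 2+11 = 13
ES_HVAC install = 6; EF_HVAC install = 6+6 = 12
ES_Insulation = 11; EF_Insulation = 11+6 = 17
ES_Drywall = max(EF_Electrical rough-in=25, EF_Plumbing rough-in=13, EF_HVAC install=12, EF_Insulation=17) = 25; EF_Drywall = 25+5 = 30
Expected project duration μ = 30 days. Critical path: Roofing → Electrical rough-in → Drywall.

Variance along critical path = 0.444 + 0.444 + 0.444 = 1.333
σ = √1.333 = 1.155 days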